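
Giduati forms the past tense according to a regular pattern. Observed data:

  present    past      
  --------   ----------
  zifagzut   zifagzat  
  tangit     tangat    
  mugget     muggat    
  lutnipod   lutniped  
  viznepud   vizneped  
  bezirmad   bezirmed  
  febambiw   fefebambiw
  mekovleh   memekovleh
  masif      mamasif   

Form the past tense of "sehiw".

zifagzut and viznepud both have last vowel 'u' yet inflect differently (zifagzat, vizneped), so the last vowel is not what conditions the rule; the final letter is.
"sehiw" ends in -w. The one such stem in the data (febambiw → fefebambiw) repeats the first consonant+vowel as a prefix (as do mekovleh, masif), so the same rule applies.
So sehiw → sesehiw.

sesehiw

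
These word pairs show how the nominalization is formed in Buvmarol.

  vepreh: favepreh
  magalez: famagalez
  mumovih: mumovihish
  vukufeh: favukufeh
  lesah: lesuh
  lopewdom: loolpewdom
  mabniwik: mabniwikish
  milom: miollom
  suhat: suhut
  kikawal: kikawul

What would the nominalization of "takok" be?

taolkok

lesah and mumovih both end in -h yet inflect differently (lesuh, mumovihish), so the final letter is not what conditions the rule; the last vowel is.
"takok" has last vowel 'o'. The stems whose last vowel is 'o' (lopewdom → loolpewdom, milom → miollom) insert -ol- after the first vowel.
So takok → taolkok.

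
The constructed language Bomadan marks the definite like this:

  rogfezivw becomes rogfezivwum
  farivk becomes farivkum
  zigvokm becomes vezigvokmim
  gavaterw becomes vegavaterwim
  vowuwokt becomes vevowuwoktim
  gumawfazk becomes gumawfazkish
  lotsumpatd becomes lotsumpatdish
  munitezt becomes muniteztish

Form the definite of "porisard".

veporisardim

"porisard" has second-to-last letter 'r'. The one such stem in the data (gavaterw → vegavaterwim) adds ve- … -im around the stem, so the same rule applies.
So porisard → veporisardim.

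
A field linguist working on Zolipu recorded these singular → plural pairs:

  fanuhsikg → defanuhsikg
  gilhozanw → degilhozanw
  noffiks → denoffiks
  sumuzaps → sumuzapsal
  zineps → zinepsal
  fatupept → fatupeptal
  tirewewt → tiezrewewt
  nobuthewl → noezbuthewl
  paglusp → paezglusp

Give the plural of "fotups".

fotupsal

"fotups" has second-to-last letter 'p'. The stems whose second-to-last letter is 'p' (sumuzaps → sumuzapsal, zineps → zinepsal, fatupept → fatupeptal) add -al.
So fotups → fotupsal.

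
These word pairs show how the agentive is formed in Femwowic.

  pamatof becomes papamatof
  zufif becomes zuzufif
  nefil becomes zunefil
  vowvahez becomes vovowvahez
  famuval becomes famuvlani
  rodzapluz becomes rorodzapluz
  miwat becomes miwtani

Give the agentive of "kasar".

kasrani

nefil and famuval both end in -l yet inflect differently (zunefil, famuvlani), so the final letter is not what conditions the rule; the last vowel is.
"kasar" has last vowel 'a'. The stems whose last vowel is 'a' (famuval → famuvlani, miwat → miwtani) delete the last vowel and add -ani.
So kasar → kasrani.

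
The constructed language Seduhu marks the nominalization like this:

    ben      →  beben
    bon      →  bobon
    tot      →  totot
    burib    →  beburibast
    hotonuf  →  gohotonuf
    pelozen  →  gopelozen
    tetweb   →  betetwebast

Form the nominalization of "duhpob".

beduhpobast

"duhpob" has 2 vowels. The stems with 2 vowels (burib → beburibast, tetweb → betetwebast) add be- … -ast around the stem.
So duhpob → beduhpobast.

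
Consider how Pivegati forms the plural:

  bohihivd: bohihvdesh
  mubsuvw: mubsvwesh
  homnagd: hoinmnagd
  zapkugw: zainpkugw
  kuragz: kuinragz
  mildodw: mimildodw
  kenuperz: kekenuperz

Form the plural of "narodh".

nanarodh

bohihivd and homnagd both end in -d yet inflect differently (bohihvdesh, hoinmnagd), so the final letter is not what conditions the rule; the second-to-last letter is.
"narodh" has second-to-last letter 'd'. The one such stem in the data (mildodw → mimildodw) repeats the first consonant+vowel as a prefix (as does kenuperz), so the same rule applies.
The other patterns: stems whose second-to-last letter is 'v' delete the last vowel and add -esh; stems whose second-to-last letter is 'g' insert -in- after the first vowel.
So narodh → nanarodh.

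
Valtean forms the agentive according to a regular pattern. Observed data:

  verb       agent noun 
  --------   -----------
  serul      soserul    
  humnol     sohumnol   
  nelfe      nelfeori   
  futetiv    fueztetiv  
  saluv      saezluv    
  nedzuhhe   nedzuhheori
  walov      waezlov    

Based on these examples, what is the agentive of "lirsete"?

walov and humnol both have last vowel 'o' yet inflect differently (waezlov, sohumnol), so the last vowel is not what conditions the rule; the final letter is.
"lirsete" ends in -e. The stems ending in -e (nedzuhhe → nedzuhheori, nelfe → nelfeori) add -ori.
So lirsete → lirseteori.

lirseteori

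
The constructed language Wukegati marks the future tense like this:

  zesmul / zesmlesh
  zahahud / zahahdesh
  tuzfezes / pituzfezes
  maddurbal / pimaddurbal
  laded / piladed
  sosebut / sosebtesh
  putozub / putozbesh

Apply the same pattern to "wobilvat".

piwobilvat

"wobilvat" has last vowel 'a'. The one such stem in the data (maddurbal → pimaddurbal) adds the prefix pi-, so the same rule applies.
The other pattern: stems whose last vowel is 'u' delete the last vowel and add -esh.
So wobilvat → piwobilvat.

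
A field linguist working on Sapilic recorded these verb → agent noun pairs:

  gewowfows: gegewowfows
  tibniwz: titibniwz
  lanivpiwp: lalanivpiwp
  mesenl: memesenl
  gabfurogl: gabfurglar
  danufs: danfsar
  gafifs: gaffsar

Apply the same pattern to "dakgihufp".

dakgihfpar

mesenl and gabfurogl both end in -l yet inflect differently (memesenl, gabfurglar), so the final letter is not what conditions the rule; the second-to-last letter is.
"dakgihufp" has second-to-last letter 'f'. The stems whose second-to-last letter is 'f' (danufs → danfsar, gafifs → gaffsar) delete the last vowel and add -ar.
The other pattern: stems whose second-to-last letter is 'n' or 'w' repeat the first consonant+vowel as a prefix.
So dakgihufp → dakgihfpar.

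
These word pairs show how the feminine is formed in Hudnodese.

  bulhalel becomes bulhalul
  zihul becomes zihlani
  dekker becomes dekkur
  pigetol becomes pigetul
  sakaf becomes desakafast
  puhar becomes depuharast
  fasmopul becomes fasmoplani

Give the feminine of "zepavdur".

zepavdrani

bulhalel and zihul both end in -l yet inflect differently (bulhalul, zihlani), so the final letter is not what conditions the rule; the last vowel is.
"zepavdur" has last vowel 'u'. The stems whose last vowel is 'u' (zihul → zihlani, fasmopul → fasmoplani) delete the last vowel and add -ani.
The other patterns: stems whose last vowel is 'e' or 'o' change the last vowel to 'u'; stems whose last vowel is 'a' add de- … -ast around the stem.
So zepavdur → zepavdrani.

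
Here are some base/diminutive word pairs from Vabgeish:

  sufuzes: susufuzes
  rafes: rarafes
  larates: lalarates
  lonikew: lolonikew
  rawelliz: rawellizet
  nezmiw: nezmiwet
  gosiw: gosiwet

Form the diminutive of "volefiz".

lonikew and gosiw both end in -w yet inflect differently (lolonikew, gosiwet), so the final letter is not what conditions the rule; the last vowel is.
"volefiz" has last vowel 'i'. The stems whose last vowel is 'i' (gosiw → gosiwet, rawelliz → rawellizet, nezmiw → nezmiwet) add -et.
The other pattern: stems whose last vowel is 'e' repeat the first consonant+vowel as a prefix.
So volefiz → volefizet.

volefizet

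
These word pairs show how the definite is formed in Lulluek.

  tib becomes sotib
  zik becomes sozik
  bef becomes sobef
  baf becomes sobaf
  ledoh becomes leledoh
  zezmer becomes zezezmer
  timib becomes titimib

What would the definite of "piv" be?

"piv" has 1 vowel. The stems with 1 vowel (tib → sotib, zik → sozik, bef → sobef) add the prefix so-.
So piv → sopiv.

sopiv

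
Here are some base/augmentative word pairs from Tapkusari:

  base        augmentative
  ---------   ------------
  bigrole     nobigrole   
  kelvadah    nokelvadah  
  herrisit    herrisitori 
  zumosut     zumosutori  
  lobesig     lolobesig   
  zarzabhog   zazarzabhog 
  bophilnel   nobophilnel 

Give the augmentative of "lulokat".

lulokatori

herrisit and lobesig both have last vowel 'i' yet inflect differently (herrisitori, lolobesig), so the last vowel is not what conditions the rule; the final letter is.
"lulokat" ends in -t. The stems ending in -t (zumosut → zumosutori, herrisit → herrisitori) add -ori.
So lulokat → lulokatori.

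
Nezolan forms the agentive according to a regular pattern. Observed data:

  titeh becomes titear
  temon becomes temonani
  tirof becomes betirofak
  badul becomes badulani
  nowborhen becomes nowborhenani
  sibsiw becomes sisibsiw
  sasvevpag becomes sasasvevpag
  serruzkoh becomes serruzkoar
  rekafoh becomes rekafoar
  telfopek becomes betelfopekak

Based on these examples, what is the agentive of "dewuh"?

dewuar

temon and serruzkoh both have last vowel 'o' yet inflect differently (temonani, serruzkoar), so the last vowel is not what conditions the rule; the final letter is.
"dewuh" ends in -h. The stems ending in -h (serruzkoh → serruzkoar, titeh → titear, rekafoh → rekafoar) drop the final letter and add -ar.
So dewuh → dewuar.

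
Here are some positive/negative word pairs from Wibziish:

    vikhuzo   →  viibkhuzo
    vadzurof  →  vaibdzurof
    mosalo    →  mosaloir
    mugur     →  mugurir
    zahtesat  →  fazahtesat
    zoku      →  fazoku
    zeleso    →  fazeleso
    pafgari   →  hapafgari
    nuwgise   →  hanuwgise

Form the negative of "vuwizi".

vuibwizi

vikhuzo and mosalo both end in -o yet inflect differently (viibkhuzo, mosaloir), so the final letter is not what conditions the rule; the first letter is.
"vuwizi" begins with v-. The stems beginning with v- (vikhuzo → viibkhuzo, vadzurof → vaibdzurof) insert -ib- after the first vowel.
So vuwizi → vuibwizi.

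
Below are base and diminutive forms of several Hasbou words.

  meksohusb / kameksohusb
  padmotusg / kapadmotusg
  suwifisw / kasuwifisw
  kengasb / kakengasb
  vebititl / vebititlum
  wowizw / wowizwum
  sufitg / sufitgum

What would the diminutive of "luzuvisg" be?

suwifisw and wowizw both end in -w yet inflect differently (kasuwifisw, wowizwum), so the final letter is not what conditions the rule; the second-to-last letter is.
"luzuvisg" has second-to-last letter 's'. The stems whose second-to-last letter is 's' (meksohusb → kameksohusb, padmotusg → kapadmotusg, suwifisw → kasuwifisw) add the prefix ka-.
The other pattern: stems whose second-to-last letter is 't' or 'z' add -um.
So luzuvisg → kaluzuvisg.

kaluzuvisg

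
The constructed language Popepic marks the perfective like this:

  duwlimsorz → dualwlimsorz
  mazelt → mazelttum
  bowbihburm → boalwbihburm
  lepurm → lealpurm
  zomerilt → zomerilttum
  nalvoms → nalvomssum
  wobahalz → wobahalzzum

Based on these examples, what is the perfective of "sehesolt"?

duwlimsorz and wobahalz both end in -z yet inflect differently (dualwlimsorz, wobahalzzum), so the final letter is not what conditions the rule; the second-to-last letter is.
"sehesolt" has second-to-last letter 'l'. The stems whose second-to-last letter is 'l' (mazelt → mazelttum, zomerilt → zomerilttum, wobahalz → wobahalzzum) double the final consonant and add -um.
The other pattern: stems whose second-to-last letter is 'r' insert -al- after the first vowel.
So sehesolt → sehesolttum.

sehesolttum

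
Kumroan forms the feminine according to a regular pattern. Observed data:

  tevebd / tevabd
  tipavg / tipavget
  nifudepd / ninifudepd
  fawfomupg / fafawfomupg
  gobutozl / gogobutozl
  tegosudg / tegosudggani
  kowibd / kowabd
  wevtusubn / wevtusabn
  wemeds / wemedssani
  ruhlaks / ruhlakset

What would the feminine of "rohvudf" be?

fawfomupg and tegosudg both end in -g yet inflect differently (fafawfomupg, tegosudggani), so the final letter is not what conditions the rule; the second-to-last letter is.
"rohvudf" has second-to-last letter 'd'. The stems whose second-to-last letter is 'd' (tegosudg → tegosudggani, wemeds → wemedssani) double the final consonant and add -ani.
So rohvudf → rohvudffani.

rohvudffani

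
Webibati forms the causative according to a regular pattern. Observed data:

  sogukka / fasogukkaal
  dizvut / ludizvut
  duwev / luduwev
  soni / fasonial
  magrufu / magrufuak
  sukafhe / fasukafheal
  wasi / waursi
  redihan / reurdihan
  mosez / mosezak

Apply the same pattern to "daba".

ludaba

"daba" begins with d-. The stems beginning with d- (duwev → luduwev, dizvut → ludizvut) add the prefix lu-.
So daba → ludaba.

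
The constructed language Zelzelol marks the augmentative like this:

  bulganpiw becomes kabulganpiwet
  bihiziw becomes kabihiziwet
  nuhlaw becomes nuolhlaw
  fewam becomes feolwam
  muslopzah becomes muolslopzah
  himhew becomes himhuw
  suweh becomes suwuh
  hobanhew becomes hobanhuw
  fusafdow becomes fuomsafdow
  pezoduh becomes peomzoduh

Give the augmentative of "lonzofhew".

bulganpiw and nuhlaw both end in -w yet inflect differently (kabulganpiwet, nuolhlaw), so the final letter is not what conditions the rule; the last vowel is.
"lonzofhew" has last vowel 'e'. The stems whose last vowel is 'e' (himhew → himhuw, suweh → suwuh, hobanhew → hobanhuw) change the last vowel to 'u'.
So lonzofhew → lonzofhuw.

lonzofhuw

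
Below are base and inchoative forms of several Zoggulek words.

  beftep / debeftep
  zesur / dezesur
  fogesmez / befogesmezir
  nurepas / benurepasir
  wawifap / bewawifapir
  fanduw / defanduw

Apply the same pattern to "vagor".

"vagor" has 2 vowels. The stems with 2 vowels (zesur → dezesur, fanduw → defanduw, beftep → debeftep) add the prefix de-.
The other pattern: stems with 3 vowels add be- … -ir around the stem.
So vagor → devagor.

devagor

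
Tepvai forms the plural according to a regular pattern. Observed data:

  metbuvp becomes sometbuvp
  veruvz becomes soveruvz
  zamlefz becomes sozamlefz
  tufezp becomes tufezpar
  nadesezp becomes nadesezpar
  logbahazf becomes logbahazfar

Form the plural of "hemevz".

"hemevz" has second-to-last letter 'v'. The stems whose second-to-last letter is 'v' (veruvz → soveruvz, metbuvp → sometbuvp) add the prefix so-.
The other pattern: stems whose second-to-last letter is 'z' add -ar.
So hemevz → sohemevz.

sohemevz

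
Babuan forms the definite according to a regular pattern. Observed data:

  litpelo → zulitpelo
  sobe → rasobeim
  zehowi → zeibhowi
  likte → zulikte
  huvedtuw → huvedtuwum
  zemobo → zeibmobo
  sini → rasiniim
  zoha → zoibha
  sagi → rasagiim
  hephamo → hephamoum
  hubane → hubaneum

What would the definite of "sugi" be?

rasugiim

sagi and zehowi both end in -i yet inflect differently (rasagiim, zeibhowi), so the final letter is not what conditions the rule; the first letter is.
"sugi" begins with s-. The stems beginning with s- (sobe → rasobeim, sagi → rasagiim, sini → rasiniim) add ra- … -im around the stem.
So sugi → rasugiim.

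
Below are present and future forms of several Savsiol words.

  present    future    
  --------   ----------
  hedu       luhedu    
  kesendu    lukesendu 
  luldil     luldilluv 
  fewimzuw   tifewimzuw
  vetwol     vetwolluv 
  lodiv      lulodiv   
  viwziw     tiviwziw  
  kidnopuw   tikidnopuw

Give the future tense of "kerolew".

viwziw and luldil both have last vowel 'i' yet inflect differently (tiviwziw, luldilluv), so the last vowel is not what conditions the rule; the final letter is.
"kerolew" ends in -w. The stems ending in -w (fewimzuw → tifewimzuw, kidnopuw → tikidnopuw, viwziw → tiviwziw) add the prefix ti-.
The other patterns: stems ending in -l double the final consonant and add -uv; stems ending in -u or -v add the prefix lu-.
So kerolew → tikerolew.

tikerolew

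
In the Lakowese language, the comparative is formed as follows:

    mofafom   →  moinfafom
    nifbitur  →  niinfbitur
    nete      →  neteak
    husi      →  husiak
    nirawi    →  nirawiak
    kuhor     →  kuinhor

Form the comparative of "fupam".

nete and nifbitur both begin with n- yet inflect differently (neteak, niinfbitur), so the first letter is not what conditions the rule; whether the stem ends in a vowel or a consonant is.
"fupam" ends in a consonant. The stems ending in a consonant (kuhor → kuinhor, nifbitur → niinfbitur, mofafom → moinfafom) insert -in- after the first vowel.
The other pattern: stems ending in a vowel add -ak.
So fupam → fuinpam.

fuinpam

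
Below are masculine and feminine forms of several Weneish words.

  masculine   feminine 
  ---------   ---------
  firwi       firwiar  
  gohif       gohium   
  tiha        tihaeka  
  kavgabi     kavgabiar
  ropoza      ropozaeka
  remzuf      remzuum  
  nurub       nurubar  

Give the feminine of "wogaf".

wogaum

gohif and firwi both have last vowel 'i' yet inflect differently (gohium, firwiar), so the last vowel is not what conditions the rule; the final letter is.
"wogaf" ends in -f. The stems ending in -f (remzuf → remzuum, gohif → gohium) drop the final letter and add -um.
So wogaf → wogaum.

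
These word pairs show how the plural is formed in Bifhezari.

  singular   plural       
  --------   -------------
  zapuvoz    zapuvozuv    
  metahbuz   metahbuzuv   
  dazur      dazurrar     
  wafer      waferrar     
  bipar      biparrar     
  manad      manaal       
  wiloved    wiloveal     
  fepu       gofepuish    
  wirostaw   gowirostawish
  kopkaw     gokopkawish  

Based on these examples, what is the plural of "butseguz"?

butseguzuv

metahbuz and dazur both have last vowel 'u' yet inflect differently (metahbuzuv, dazurrar), so the last vowel is not what conditions the rule; the final letter is.
"butseguz" ends in -z. The stems ending in -z (zapuvoz → zapuvozuv, metahbuz → metahbuzuv) add -uv.
So butseguz → butseguzuv.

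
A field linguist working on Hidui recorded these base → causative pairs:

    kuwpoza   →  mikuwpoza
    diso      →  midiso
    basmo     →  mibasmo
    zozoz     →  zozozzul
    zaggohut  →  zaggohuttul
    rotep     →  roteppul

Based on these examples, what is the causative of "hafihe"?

diso and zozoz both have last vowel 'o' yet inflect differently (midiso, zozozzul), so the last vowel is not what conditions the rule; whether the stem ends in a vowel or a consonant is.
"hafihe" ends in a vowel. The stems ending in a vowel (kuwpoza → mikuwpoza, diso → midiso, basmo → mibasmo) add the prefix mi-.
So hafihe → mihafihe.

mihafihe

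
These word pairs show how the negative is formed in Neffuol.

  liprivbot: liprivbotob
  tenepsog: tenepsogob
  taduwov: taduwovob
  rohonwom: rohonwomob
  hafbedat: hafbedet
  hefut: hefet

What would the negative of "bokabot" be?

liprivbot and hafbedat both end in -t yet inflect differently (liprivbotob, hafbedet), so the final letter is not what conditions the rule; the last vowel is.
"bokabot" has last vowel 'o'. The stems whose last vowel is 'o' (liprivbot → liprivbotob, tenepsog → tenepsogob, taduwov → taduwovob) add -ob.
So bokabot → bokabotob.

bokabotob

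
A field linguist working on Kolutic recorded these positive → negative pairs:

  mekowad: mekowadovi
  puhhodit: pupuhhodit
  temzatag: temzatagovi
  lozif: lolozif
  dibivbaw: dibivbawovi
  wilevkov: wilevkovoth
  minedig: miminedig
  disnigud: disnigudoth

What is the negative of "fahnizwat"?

fahnizwatovi

minedig and temzatag both end in -g yet inflect differently (miminedig, temzatagovi), so the final letter is not what conditions the rule; the last vowel is.
"fahnizwat" has last vowel 'a'. The stems whose last vowel is 'a' (temzatag → temzatagovi, mekowad → mekowadovi, dibivbaw → dibivbawovi) add -ovi.
So fahnizwat → fahnizwatovi.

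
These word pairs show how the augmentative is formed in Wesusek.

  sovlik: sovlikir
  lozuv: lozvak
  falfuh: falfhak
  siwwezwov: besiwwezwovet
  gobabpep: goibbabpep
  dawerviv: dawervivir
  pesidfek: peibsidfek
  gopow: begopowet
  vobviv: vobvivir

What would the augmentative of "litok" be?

belitoket

dawerviv and lozuv both end in -v yet inflect differently (dawervivir, lozvak), so the final letter is not what conditions the rule; the last vowel is.
"litok" has last vowel 'o'. The stems whose last vowel is 'o' (siwwezwov → besiwwezwovet, gopow → begopowet) add be- … -et around the stem.
The other patterns: stems whose last vowel is 'i' add -ir; stems whose last vowel is 'u' delete the last vowel and add -ak; stems whose last vowel is 'e' insert -ib- after the first vowel.
So litok → belitoket.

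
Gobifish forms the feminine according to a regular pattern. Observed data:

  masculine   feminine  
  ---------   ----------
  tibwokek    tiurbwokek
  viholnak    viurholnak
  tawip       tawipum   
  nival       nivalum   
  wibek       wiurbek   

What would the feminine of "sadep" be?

viholnak and nival both have last vowel 'a' yet inflect differently (viurholnak, nivalum), so the last vowel is not what conditions the rule; the final letter is.
"sadep" ends in -p. The one such stem in the data (tawip → tawipum) adds -um, so the same rule applies.
The other pattern: stems ending in -k insert -ur- after the first vowel.
So sadep → sadepum.

sadepum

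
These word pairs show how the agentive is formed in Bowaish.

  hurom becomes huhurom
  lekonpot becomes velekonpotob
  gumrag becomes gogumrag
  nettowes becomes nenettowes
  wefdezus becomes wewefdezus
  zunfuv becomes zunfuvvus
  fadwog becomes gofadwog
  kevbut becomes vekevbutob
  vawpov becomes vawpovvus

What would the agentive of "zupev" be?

zupevvus

fadwog and lekonpot both have last vowel 'o' yet inflect differently (gofadwog, velekonpotob), so the last vowel is not what conditions the rule; the final letter is.
"zupev" ends in -v. The stems ending in -v (vawpov → vawpovvus, zunfuv → zunfuvvus) double the final consonant and add -us.
The other patterns: stems ending in -g add the prefix go-; stems ending in -t add ve- … -ob around the stem; stems ending in -m or -s repeat the first consonant+vowel as a prefix.
So zupev → zupevvus.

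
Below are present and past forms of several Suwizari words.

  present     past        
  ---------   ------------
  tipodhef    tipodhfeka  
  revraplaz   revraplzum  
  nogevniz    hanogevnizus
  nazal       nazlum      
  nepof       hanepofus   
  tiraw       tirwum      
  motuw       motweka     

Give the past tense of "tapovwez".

tipodhef and nepof both end in -f yet inflect differently (tipodhfeka, hanepofus), so the final letter is not what conditions the rule; the last vowel is.
"tapovwez" has last vowel 'e'. The one such stem in the data (tipodhef → tipodhfeka) deletes the last vowel and adds -eka (as does motuw), so the same rule applies.
The other patterns: stems whose last vowel is 'i' or 'o' add ha- … -us around the stem; stems whose last vowel is 'a' delete the last vowel and add -um.
So tapovwez → tapovwzeka.

tapovwzeka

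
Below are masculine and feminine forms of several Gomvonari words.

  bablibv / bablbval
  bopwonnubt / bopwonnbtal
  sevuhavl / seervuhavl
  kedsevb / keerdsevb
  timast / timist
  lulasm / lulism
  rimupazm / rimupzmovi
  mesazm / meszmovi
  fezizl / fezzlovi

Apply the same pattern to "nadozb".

nadzbovi

bopwonnubt and timast both end in -t yet inflect differently (bopwonnbtal, timist), so the final letter is not what conditions the rule; the second-to-last letter is.
"nadozb" has second-to-last letter 'z'. The stems whose second-to-last letter is 'z' (rimupazm → rimupzmovi, mesazm → meszmovi, fezizl → fezzlovi) delete the last vowel and add -ovi.
So nadozb → nadzbovi.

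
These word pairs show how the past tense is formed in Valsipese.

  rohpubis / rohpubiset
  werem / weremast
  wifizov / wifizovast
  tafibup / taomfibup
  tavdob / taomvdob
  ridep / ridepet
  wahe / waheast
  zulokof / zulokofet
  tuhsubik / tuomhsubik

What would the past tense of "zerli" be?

zerliet

"zerli" begins with z-. The one such stem in the data (zulokof → zulokofet) adds -et, so the same rule applies.
The other patterns: stems beginning with w- add -ast; stems beginning with t- insert -om- after the first vowel.
So zerli → zerliet.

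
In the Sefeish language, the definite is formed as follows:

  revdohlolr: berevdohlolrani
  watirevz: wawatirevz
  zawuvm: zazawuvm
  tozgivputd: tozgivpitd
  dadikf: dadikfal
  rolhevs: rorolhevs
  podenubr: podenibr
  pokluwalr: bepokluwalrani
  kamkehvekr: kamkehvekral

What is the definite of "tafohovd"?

tatafohovd

kamkehvekr and revdohlolr both end in -r yet inflect differently (kamkehvekral, berevdohlolrani), so the final letter is not what conditions the rule; the second-to-last letter is.
"tafohovd" has second-to-last letter 'v'. The stems whose second-to-last letter is 'v' (watirevz → wawatirevz, rolhevs → rorolhevs, zawuvm → zazawuvm) repeat the first consonant+vowel as a prefix.
So tafohovd → tatafohovd.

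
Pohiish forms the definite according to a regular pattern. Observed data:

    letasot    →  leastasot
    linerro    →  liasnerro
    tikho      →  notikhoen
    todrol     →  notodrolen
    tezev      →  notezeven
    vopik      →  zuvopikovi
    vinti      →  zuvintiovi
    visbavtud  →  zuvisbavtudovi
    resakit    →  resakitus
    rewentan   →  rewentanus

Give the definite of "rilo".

linerro and tikho both end in -o yet inflect differently (liasnerro, notikhoen), so the final letter is not what conditions the rule; the first letter is.
"rilo" begins with r-. The stems beginning with r- (resakit → resakitus, rewentan → rewentanus) add -us.
The other patterns: stems beginning with l- insert -as- after the first vowel; stems beginning with t- add no- … -en around the stem; stems beginning with v- add zu- … -ovi around the stem.
So rilo → rilous.

rilous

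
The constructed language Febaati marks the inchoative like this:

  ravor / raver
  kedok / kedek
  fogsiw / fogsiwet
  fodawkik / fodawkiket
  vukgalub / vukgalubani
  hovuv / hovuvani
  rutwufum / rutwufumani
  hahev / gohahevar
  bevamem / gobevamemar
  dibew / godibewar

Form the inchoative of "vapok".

vapek

"vapok" has last vowel 'o'. The stems whose last vowel is 'o' (ravor → raver, kedok → kedek) change the last vowel to 'e'.
So vapok → vapek.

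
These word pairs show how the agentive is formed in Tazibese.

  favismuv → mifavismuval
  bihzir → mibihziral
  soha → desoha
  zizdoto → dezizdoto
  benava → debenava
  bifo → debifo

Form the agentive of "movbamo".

demovbamo

bihzir and benava both begin with b- yet inflect differently (mibihziral, debenava), so the first letter is not what conditions the rule; whether the stem ends in a vowel or a consonant is.
"movbamo" ends in a vowel. The stems ending in a vowel (soha → desoha, zizdoto → dezizdoto, benava → debenava) add the prefix de-.
The other pattern: stems ending in a consonant add mi- … -al around the stem.
So movbamo → demovbamo.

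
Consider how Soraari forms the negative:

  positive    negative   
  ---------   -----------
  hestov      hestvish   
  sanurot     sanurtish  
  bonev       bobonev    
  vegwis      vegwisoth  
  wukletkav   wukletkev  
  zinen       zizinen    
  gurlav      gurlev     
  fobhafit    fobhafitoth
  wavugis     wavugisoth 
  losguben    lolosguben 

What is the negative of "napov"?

wukletkav and bonev both end in -v yet inflect differently (wukletkev, bobonev), so the final letter is not what conditions the rule; the last vowel is.
"napov" has last vowel 'o'. The stems whose last vowel is 'o' (sanurot → sanurtish, hestov → hestvish) delete the last vowel and add -ish.
The other patterns: stems whose last vowel is 'a' change the last vowel to 'e'; stems whose last vowel is 'i' add -oth; stems whose last vowel is 'e' repeat the first consonant+vowel as a prefix.
So napov → napvish.

napvish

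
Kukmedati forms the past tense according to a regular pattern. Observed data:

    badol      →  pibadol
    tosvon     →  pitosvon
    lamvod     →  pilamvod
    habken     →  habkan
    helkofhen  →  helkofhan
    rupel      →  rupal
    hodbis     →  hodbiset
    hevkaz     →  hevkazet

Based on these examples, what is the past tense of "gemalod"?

tosvon and habken both end in -n yet inflect differently (pitosvon, habkan), so the final letter is not what conditions the rule; the last vowel is.
"gemalod" has last vowel 'o'. The stems whose last vowel is 'o' (badol → pibadol, tosvon → pitosvon, lamvod → pilamvod) add the prefix pi-.
The other patterns: stems whose last vowel is 'e' change the last vowel to 'a'; stems whose last vowel is 'a' or 'i' add -et.
So gemalod → pigemalod.

pigemalod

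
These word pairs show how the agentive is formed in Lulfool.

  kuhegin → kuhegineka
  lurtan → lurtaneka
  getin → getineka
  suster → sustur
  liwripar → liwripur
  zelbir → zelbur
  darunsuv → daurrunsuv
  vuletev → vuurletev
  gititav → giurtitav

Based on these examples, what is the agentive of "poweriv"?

lurtan and liwripar both have last vowel 'a' yet inflect differently (lurtaneka, liwripur), so the last vowel is not what conditions the rule; the final letter is.
"poweriv" ends in -v. The stems ending in -v (darunsuv → daurrunsuv, vuletev → vuurletev, gititav → giurtitav) insert -ur- after the first vowel.
The other patterns: stems ending in -n add -eka; stems ending in -r change the last vowel to 'u'.
So poweriv → pourweriv.

pourweriv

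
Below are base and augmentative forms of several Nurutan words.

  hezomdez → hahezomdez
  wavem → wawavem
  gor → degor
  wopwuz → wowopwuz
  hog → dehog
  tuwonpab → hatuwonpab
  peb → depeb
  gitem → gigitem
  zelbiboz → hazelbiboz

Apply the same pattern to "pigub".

wopwuz and hezomdez both end in -z yet inflect differently (wowopwuz, hahezomdez), so the final letter is not what conditions the rule; the number of vowels is.
"pigub" has 2 vowels. The stems with 2 vowels (gitem → gigitem, wavem → wawavem, wopwuz → wowopwuz) repeat the first consonant+vowel as a prefix.
So pigub → pipigub.

pipigub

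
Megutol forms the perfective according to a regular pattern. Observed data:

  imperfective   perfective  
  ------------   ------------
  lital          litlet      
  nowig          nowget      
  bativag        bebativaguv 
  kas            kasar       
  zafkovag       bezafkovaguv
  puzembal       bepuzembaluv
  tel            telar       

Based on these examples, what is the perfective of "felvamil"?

tel and lital both end in -l yet inflect differently (telar, litlet), so the final letter is not what conditions the rule; the number of vowels is.
"felvamil" has 3 vowels. The stems with 3 vowels (puzembal → bepuzembaluv, bativag → bebativaguv, zafkovag → bezafkovaguv) add be- … -uv around the stem.
The other patterns: stems with 1 vowel add -ar; stems with 2 vowels delete the last vowel and add -et.
So felvamil → befelvamiluv.

befelvamiluv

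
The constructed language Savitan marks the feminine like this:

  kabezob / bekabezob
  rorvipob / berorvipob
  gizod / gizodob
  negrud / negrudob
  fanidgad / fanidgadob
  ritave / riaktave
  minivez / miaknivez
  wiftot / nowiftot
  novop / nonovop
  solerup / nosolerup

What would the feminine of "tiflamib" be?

betiflamib

kabezob and gizod both have last vowel 'o' yet inflect differently (bekabezob, gizodob), so the last vowel is not what conditions the rule; the final letter is.
"tiflamib" ends in -b. The stems ending in -b (kabezob → bekabezob, rorvipob → berorvipob) add the prefix be-.
The other patterns: stems ending in -d add -ob; stems ending in -e or -z insert -ak- after the first vowel; stems ending in -p or -t add the prefix no-.
So tiflamib → betiflamib.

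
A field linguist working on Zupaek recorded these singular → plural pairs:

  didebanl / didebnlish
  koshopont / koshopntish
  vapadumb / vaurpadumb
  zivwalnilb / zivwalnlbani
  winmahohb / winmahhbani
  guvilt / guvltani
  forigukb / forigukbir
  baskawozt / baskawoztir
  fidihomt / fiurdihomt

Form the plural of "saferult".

saferltani

baskawozt and koshopont both end in -t yet inflect differently (baskawoztir, koshopntish), so the final letter is not what conditions the rule; the second-to-last letter is.
"saferult" has second-to-last letter 'l'. The stems whose second-to-last letter is 'l' (zivwalnilb → zivwalnlbani, guvilt → guvltani) delete the last vowel and add -ani.
The other patterns: stems whose second-to-last letter is 'k' or 'z' add -ir; stems whose second-to-last letter is 'n' delete the last vowel and add -ish; stems whose second-to-last letter is 'm' insert -ur- after the first vowel.
So saferult → saferltani.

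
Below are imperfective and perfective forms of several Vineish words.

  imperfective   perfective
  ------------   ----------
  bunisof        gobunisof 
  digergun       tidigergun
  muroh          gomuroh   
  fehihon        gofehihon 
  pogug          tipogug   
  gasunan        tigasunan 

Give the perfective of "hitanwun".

tihitanwun

fehihon and digergun both end in -n yet inflect differently (gofehihon, tidigergun), so the final letter is not what conditions the rule; the last vowel is.
"hitanwun" has last vowel 'u'. The stems whose last vowel is 'u' (digergun → tidigergun, pogug → tipogug) add the prefix ti-.
The other pattern: stems whose last vowel is 'o' add the prefix go-.
So hitanwun → tihitanwun.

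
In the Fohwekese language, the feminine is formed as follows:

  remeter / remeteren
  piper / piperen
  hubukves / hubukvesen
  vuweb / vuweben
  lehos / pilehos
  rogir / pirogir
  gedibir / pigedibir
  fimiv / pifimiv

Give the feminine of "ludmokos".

piludmokos

"ludmokos" has last vowel 'o'. The one such stem in the data (lehos → pilehos) adds the prefix pi-, so the same rule applies.
So ludmokos → piludmokos.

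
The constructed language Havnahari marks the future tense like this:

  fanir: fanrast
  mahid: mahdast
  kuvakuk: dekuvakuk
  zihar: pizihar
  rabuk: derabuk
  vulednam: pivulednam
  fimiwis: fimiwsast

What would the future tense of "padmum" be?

"padmum" has last vowel 'u'. The stems whose last vowel is 'u' (kuvakuk → dekuvakuk, rabuk → derabuk) add the prefix de-.
So padmum → depadmum.

depadmum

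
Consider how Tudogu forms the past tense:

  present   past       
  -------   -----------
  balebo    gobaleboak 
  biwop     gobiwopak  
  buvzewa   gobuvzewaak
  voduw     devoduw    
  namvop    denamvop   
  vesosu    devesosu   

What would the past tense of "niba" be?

deniba

biwop and namvop both end in -p yet inflect differently (gobiwopak, denamvop), so the final letter is not what conditions the rule; the first letter is.
"niba" begins with n-. The one such stem in the data (namvop → denamvop) adds the prefix de-, so the same rule applies.
The other pattern: stems beginning with b- add go- … -ak around the stem.
So niba → deniba.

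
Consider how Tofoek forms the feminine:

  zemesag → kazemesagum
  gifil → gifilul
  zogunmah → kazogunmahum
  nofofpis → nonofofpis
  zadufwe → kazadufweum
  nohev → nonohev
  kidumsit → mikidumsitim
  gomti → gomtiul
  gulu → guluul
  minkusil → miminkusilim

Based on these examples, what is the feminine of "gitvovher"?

gitvovherul

"gitvovher" begins with g-. The stems beginning with g- (gulu → guluul, gomti → gomtiul, gifil → gifilul) add -ul.
The other patterns: stems beginning with z- add ka- … -um around the stem; stems beginning with n- add the prefix no-; stems beginning with k- or m- add mi- … -im around the stem.
So gitvovher → gitvovherul.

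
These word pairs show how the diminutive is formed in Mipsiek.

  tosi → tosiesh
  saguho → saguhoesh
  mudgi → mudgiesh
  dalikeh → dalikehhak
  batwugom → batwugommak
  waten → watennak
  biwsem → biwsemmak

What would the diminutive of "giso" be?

gisoesh

"giso" ends in a vowel. The stems ending in a vowel (tosi → tosiesh, saguho → saguhoesh, mudgi → mudgiesh) add -esh.
The other pattern: stems ending in a consonant double the final consonant and add -ak.
So giso → gisoesh.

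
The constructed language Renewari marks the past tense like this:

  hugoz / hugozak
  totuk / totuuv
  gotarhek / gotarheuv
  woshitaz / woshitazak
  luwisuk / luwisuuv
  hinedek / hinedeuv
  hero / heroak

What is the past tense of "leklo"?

lekloak

"leklo" ends in -o. The one such stem in the data (hero → heroak) adds -ak, so the same rule applies.
The other pattern: stems ending in -k drop the final letter and add -uv.
So leklo → lekloak.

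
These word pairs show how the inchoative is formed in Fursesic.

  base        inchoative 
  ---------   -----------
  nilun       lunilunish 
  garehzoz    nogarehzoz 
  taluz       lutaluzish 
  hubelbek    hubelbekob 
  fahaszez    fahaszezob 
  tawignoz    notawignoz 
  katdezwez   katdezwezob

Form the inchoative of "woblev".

tawignoz and fahaszez both end in -z yet inflect differently (notawignoz, fahaszezob), so the final letter is not what conditions the rule; the last vowel is.
"woblev" has last vowel 'e'. The stems whose last vowel is 'e' (fahaszez → fahaszezob, katdezwez → katdezwezob, hubelbek → hubelbekob) add -ob.
The other patterns: stems whose last vowel is 'o' add the prefix no-; stems whose last vowel is 'u' add lu- … -ish around the stem.
So woblev → woblevob.

woblevob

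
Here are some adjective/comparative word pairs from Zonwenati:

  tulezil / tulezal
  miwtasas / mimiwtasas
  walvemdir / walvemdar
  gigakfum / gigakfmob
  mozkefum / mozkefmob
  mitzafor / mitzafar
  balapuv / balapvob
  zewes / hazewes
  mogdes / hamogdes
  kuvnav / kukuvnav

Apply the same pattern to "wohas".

wowohas

"wohas" has last vowel 'a'. The stems whose last vowel is 'a' (miwtasas → mimiwtasas, kuvnav → kukuvnav) repeat the first consonant+vowel as a prefix.
So wohas → wowohas.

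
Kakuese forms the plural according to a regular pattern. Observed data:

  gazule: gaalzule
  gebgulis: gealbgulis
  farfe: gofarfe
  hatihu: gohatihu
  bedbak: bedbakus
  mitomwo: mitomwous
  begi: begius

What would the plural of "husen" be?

"husen" begins with h-. The one such stem in the data (hatihu → gohatihu) adds the prefix go-, so the same rule applies.
So husen → gohusen.

gohusen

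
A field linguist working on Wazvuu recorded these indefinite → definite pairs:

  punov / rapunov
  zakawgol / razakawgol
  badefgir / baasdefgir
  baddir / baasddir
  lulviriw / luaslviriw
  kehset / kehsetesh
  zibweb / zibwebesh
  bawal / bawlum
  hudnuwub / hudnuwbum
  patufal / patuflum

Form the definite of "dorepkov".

radorepkov

zakawgol and bawal both end in -l yet inflect differently (razakawgol, bawlum), so the final letter is not what conditions the rule; the last vowel is.
"dorepkov" has last vowel 'o'. The stems whose last vowel is 'o' (punov → rapunov, zakawgol → razakawgol) add the prefix ra-.
The other patterns: stems whose last vowel is 'i' insert -as- after the first vowel; stems whose last vowel is 'e' add -esh; stems whose last vowel is 'a' or 'u' delete the last vowel and add -um.
So dorepkov → radorepkov.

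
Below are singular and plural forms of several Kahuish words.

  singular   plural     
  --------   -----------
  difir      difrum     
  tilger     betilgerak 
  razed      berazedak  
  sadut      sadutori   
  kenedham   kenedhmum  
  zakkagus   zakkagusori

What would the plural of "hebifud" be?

tilger and difir both end in -r yet inflect differently (betilgerak, difrum), so the final letter is not what conditions the rule; the last vowel is.
"hebifud" has last vowel 'u'. The stems whose last vowel is 'u' (zakkagus → zakkagusori, sadut → sadutori) add -ori.
So hebifud → hebifudori.

hebifudori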